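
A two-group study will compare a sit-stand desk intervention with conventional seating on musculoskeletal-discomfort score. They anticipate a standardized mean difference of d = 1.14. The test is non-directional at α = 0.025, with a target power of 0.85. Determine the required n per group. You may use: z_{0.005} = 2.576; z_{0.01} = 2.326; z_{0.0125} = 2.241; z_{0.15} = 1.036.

n = 17 per group

For two independent groups with equal n: n = 2·((z_{α/2} + z_β) / d)².
z_{α/2} + z_β = 2.241 + 1.036 = 3.277.
n = 2 × (3.277 / 1.14)² = 2 × 2.875² = 2 × 8.26 = 16.5.
Round up to the next whole participant.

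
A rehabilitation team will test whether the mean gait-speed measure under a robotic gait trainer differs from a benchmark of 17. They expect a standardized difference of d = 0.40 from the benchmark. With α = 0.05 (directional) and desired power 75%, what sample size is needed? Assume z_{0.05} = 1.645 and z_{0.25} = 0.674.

For a one-sample test: n = ((z_{α} + z_β) / d)².
z_{α} + z_β = 1.645 + 0.674 = 2.319.
n = (2.319 / 0.40)² = 5.797² = 33.61.
Round up.

n = 34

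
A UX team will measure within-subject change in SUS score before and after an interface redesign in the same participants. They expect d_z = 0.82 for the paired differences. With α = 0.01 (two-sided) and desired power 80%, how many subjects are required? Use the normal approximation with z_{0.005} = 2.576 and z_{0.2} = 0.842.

n = 18 pairs

For a paired (one-sample on differences) test: n = ((z_{α/2} + z_β) / d)².
z_{α/2} + z_β = 2.576 + 0.842 = 3.418.
n = (3.418 / 0.82)² = 4.168² = 17.37.
Round up.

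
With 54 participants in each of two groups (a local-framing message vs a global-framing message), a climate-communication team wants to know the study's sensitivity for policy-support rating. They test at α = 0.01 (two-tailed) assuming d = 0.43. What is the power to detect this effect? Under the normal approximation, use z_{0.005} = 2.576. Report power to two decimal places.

For two equal groups, power = Φ(d·√(n/2) − z_{α/2}).
d·√(n/2) = 0.43 × √(54/2) = 0.43 × 5.196 = 2.234.
z_β = 2.234 − 2.576 = -0.342.
Power = Φ(-0.342) = 0.366.

power ≈ 0.37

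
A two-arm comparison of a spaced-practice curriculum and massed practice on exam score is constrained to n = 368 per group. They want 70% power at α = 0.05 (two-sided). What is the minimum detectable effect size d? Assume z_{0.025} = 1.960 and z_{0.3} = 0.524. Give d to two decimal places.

For two independent groups of n = 368 each: d_min = (z_{α/2} + z_β)·√(2/n).
z-sum = 1.960 + 0.524 = 2.484.
d_min = 2.484 × √(2/368) = 2.484 × 0.0737 = 0.183.

d_min ≈ 0.18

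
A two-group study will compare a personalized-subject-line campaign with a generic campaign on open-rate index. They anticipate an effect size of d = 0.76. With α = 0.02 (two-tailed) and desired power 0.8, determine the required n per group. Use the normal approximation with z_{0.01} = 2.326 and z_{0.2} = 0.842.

For two independent groups with equal n: n = 2·((z_{α/2} + z_β) / d)².
z_{α/2} + z_β = 2.326 + 0.842 = 3.168.
n = 2 × (3.168 / 0.76)² = 2 × 4.168² = 2 × 17.38 = 34.8.
Round up to the next whole participant.

n = 35 per group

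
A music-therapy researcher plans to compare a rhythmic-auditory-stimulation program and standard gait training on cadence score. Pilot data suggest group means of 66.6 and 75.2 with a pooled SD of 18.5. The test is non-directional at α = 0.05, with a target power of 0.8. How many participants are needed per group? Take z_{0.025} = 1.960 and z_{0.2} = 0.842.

n = 73 per group

Cohen's d = |M₁ − M₂| / SD_pooled = |66.6 − 75.2| / 18.5 = 8.6 / 18.5 = 0.465.
For two independent groups with equal n: n = 2·((z_{α/2} + z_β) / d)².
z_{α/2} + z_β = 1.960 + 0.842 = 2.802.
n = 2 × (2.802 / 0.465)² = 2 × 6.026² = 2 × 36.31 = 72.6.
Round up to the next whole participant.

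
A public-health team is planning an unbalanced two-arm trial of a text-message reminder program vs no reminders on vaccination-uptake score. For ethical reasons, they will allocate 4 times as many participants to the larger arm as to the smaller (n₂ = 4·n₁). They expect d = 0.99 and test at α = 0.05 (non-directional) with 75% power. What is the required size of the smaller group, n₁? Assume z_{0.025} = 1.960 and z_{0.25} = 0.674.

n₁ = 9

With allocation ratio k = n₂/n₁ = 4, Var(x̄₁−x̄₂) = σ²(1/n₁ + 1/(k·n₁)) = σ²·(k+1)/(k·n₁).
So n₁ = (1 + 1/k)·((z_{α/2} + z_β)/d)² = 1.250 × (2.634/0.99)².
n₁ = 1.250 × 7.08 = 8.8.
Round up: n₁ = 9, giving n₂ = 4 × 9 = 36.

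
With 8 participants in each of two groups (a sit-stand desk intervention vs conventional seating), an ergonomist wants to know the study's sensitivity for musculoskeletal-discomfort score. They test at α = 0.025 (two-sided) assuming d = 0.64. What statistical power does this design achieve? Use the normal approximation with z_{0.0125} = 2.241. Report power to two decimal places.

For two equal groups, power = Φ(d·√(n/2) − z_{α/2}).
d·√(n/2) = 0.64 × √(8/2) = 0.64 × 2.000 = 1.280.
z_β = 1.280 − 2.241 = -0.961.
Power = Φ(-0.961) = 0.168.

power ≈ 0.17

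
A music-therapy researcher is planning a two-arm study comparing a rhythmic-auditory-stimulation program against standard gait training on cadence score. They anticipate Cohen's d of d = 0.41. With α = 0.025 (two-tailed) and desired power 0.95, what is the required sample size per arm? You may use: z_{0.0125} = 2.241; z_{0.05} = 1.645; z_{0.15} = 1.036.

For two independent groups with equal n: n = 2·((z_{α/2} + z_β) / d)².
z_{α/2} + z_β = 2.241 + 1.645 = 3.886.
n = 2 × (3.886 / 0.41)² = 2 × 9.478² = 2 × 89.83 = 179.7.
Round up to the next whole participant.

n = 180 per group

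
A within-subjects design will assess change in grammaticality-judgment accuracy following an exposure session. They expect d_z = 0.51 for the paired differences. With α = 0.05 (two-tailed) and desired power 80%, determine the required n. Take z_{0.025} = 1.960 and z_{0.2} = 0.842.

For a paired (one-sample on differences) test: n = ((z_{α/2} + z_β) / d)².
z_{α/2} + z_β = 1.960 + 0.842 = 2.802.
n = (2.802 / 0.51)² = 5.494² = 30.19.
Round up.

n = 31 pairs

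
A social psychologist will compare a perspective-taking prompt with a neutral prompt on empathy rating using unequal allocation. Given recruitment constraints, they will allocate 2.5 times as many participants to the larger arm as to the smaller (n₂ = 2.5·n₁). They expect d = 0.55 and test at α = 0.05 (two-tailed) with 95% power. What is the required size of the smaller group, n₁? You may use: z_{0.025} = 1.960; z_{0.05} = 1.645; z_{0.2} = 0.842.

n₁ = 61

With allocation ratio k = n₂/n₁ = 2.5, Var(x̄₁−x̄₂) = σ²(1/n₁ + 1/(k·n₁)) = σ²·(k+1)/(k·n₁).
So n₁ = (1 + 1/k)·((z_{α/2} + z_β)/d)² = 1.400 × (3.605/0.55)².
n₁ = 1.400 × 42.96 = 60.1.
Round up: n₁ = 61, giving n₂ = ⌈2.5 × 61⌉ = ⌈152.5⌉ = 153.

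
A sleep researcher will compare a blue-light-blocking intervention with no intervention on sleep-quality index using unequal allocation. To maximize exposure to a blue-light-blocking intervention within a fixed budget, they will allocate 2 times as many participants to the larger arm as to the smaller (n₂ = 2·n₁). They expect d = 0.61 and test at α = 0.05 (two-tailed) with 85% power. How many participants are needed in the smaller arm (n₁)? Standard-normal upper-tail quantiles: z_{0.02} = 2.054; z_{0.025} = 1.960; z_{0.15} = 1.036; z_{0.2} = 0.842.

With allocation ratio k = n₂/n₁ = 2, Var(x̄₁−x̄₂) = σ²(1/n₁ + 1/(k·n₁)) = σ²·(k+1)/(k·n₁).
So n₁ = (1 + 1/k)·((z_{α/2} + z_β)/d)² = 1.500 × (2.996/0.61)².
n₁ = 1.500 × 24.12 = 36.2.
Round up: n₁ = 37, giving n₂ = 2 × 37 = 74.

n₁ = 37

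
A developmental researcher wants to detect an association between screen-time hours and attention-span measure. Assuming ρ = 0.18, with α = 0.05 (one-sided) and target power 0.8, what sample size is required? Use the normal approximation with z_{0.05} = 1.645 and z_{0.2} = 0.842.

Fisher's z: C = ½·ln((1+r)/(1−r)) = ½·ln(1.4390) = 0.1820.
n = ((z_{α} + z_β)/C)² + 3.
(1.645 + 0.842) / 0.1820 = 2.487 / 0.1820 = 13.665.
n = 13.665² + 3 = 186.73 + 3 = 189.7.
Round up.

n = 190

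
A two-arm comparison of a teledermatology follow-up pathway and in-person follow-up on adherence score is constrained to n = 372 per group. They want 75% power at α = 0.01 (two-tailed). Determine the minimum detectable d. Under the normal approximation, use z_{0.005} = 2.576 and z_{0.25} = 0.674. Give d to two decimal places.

For two independent groups of n = 372 each: d_min = (z_{α/2} + z_β)·√(2/n).
z-sum = 2.576 + 0.674 = 3.250.
d_min = 3.250 × √(2/372) = 3.250 × 0.0733 = 0.238.

d_min ≈ 0.24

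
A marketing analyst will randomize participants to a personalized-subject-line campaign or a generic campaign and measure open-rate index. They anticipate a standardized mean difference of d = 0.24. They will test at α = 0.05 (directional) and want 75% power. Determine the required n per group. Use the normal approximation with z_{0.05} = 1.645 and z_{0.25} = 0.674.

n = 187 per group

For two independent groups with equal n: n = 2·((z_{α} + z_β) / d)².
z_{α} + z_β = 1.645 + 0.674 = 2.319.
n = 2 × (2.319 / 0.24)² = 2 × 9.662² = 2 × 93.36 = 186.7.
Round up to the next whole participant.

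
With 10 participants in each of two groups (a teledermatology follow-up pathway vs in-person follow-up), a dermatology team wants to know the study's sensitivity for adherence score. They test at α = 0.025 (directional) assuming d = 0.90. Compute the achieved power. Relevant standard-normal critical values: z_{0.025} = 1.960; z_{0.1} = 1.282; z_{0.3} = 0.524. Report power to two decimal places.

power ≈ 0.52

For two equal groups, power = Φ(d·√(n/2) − z_{α}).
d·√(n/2) = 0.90 × √(10/2) = 0.90 × 2.236 = 2.012.
z_β = 2.012 − 1.960 = 0.052.
Power = Φ(0.052) = 0.521.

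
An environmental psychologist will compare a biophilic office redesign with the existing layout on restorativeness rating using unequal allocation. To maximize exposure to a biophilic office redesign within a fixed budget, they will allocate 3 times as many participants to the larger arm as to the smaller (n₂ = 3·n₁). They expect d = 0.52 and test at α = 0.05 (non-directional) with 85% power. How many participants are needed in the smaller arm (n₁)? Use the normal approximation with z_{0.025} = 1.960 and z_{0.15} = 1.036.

With allocation ratio k = n₂/n₁ = 3, Var(x̄₁−x̄₂) = σ²(1/n₁ + 1/(k·n₁)) = σ²·(k+1)/(k·n₁).
So n₁ = (1 + 1/k)·((z_{α/2} + z_β)/d)² = 1.333 × (2.996/0.52)².
n₁ = 1.333 × 33.20 = 44.3.
Round up: n₁ = 45, giving n₂ = 3 × 45 = 135.

n₁ = 45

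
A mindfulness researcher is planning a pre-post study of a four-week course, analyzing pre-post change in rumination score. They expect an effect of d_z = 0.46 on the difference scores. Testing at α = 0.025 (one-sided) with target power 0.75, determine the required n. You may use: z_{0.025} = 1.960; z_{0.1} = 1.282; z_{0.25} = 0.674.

For a paired (one-sample on differences) test: n = ((z_{α} + z_β) / d)².
z_{α} + z_β = 1.960 + 0.674 = 2.634.
n = (2.634 / 0.46)² = 5.726² = 32.79.
Round up.

n = 33 pairs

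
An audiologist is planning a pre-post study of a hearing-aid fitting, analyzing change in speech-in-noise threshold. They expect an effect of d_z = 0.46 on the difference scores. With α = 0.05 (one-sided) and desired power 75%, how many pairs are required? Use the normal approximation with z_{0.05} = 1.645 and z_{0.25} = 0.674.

n = 26 pairs

For a paired (one-sample on differences) test: n = ((z_{α} + z_β) / d)².
z_{α} + z_β = 1.645 + 0.674 = 2.319.
n = (2.319 / 0.46)² = 5.041² = 25.41.
Round up.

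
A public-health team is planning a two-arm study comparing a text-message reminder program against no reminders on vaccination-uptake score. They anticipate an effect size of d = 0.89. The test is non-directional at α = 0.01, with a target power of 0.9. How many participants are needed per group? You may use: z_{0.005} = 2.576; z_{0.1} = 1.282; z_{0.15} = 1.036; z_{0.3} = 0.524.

n = 38 per group

For two independent groups with equal n: n = 2·((z_{α/2} + z_β) / d)².
z_{α/2} + z_β = 2.576 + 1.282 = 3.858.
n = 2 × (3.858 / 0.89)² = 2 × 4.335² = 2 × 18.79 = 37.6.
Round up to the next whole participant.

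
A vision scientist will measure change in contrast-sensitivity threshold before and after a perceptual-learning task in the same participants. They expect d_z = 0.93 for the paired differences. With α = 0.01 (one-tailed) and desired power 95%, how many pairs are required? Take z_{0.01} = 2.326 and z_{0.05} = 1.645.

For a paired (one-sample on differences) test: n = ((z_{α} + z_β) / d)².
z_{α} + z_β = 2.326 + 1.645 = 3.971.
n = (3.971 / 0.93)² = 4.270² = 18.23.
Round up.

n = 19 pairs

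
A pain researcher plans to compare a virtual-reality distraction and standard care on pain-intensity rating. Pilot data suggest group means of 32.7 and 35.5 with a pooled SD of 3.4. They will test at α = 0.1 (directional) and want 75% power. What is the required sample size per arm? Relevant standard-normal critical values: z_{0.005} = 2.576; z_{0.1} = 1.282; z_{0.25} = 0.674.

n = 12 per group

Cohen's d = |M₁ − M₂| / SD_pooled = |32.7 − 35.5| / 3.4 = 2.8 / 3.4 = 0.824.
For two independent groups with equal n: n = 2·((z_{α} + z_β) / d)².
z_{α} + z_β = 1.282 + 0.674 = 1.956.
n = 2 × (1.956 / 0.824)² = 2 × 2.374² = 2 × 5.63 = 11.3.
Round up to the next whole participant.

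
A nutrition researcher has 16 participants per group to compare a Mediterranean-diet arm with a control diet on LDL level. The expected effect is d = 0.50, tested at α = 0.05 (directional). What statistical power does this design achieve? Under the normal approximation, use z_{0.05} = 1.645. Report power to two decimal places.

power ≈ 0.41

For two equal groups, power = Φ(d·√(n/2) − z_{α}).
d·√(n/2) = 0.50 × √(16/2) = 0.50 × 2.828 = 1.414.
z_β = 1.414 − 1.645 = -0.231.
Power = Φ(-0.231) = 0.409.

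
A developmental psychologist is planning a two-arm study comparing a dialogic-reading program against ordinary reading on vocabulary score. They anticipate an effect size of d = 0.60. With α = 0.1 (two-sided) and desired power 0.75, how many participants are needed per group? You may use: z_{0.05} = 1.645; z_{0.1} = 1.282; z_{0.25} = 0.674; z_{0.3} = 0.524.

n = 30 per group

For two independent groups with equal n: n = 2·((z_{α/2} + z_β) / d)².
z_{α/2} + z_β = 1.645 + 0.674 = 2.319.
n = 2 × (2.319 / 0.60)² = 2 × 3.865² = 2 × 14.94 = 29.9.
Round up to the next whole participant.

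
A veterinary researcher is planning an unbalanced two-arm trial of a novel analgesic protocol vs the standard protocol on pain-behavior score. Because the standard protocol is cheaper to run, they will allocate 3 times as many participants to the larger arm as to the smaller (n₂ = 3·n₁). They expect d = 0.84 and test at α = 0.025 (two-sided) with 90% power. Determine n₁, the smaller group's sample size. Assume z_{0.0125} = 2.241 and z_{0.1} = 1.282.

With allocation ratio k = n₂/n₁ = 3, Var(x̄₁−x̄₂) = σ²(1/n₁ + 1/(k·n₁)) = σ²·(k+1)/(k·n₁).
So n₁ = (1 + 1/k)·((z_{α/2} + z_β)/d)² = 1.333 × (3.523/0.84)².
n₁ = 1.333 × 17.59 = 23.5.
Round up: n₁ = 24, giving n₂ = 3 × 24 = 72.

n₁ = 24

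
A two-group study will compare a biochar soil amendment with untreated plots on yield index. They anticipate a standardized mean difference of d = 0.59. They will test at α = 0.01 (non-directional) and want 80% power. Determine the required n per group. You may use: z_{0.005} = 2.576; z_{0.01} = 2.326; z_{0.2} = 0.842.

For two independent groups with equal n: n = 2·((z_{α/2} + z_β) / d)².
z_{α/2} + z_β = 2.576 + 0.842 = 3.418.
n = 2 × (3.418 / 0.59)² = 2 × 5.793² = 2 × 33.56 = 67.1.
Round up to the next whole participant.

n = 68 per group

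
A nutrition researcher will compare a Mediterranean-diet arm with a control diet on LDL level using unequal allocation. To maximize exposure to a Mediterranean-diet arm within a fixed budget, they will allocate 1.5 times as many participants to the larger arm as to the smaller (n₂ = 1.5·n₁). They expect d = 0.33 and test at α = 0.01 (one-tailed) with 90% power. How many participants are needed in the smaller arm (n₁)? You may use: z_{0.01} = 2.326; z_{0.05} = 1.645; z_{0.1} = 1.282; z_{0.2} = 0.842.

n₁ = 200

With allocation ratio k = n₂/n₁ = 1.5, Var(x̄₁−x̄₂) = σ²(1/n₁ + 1/(k·n₁)) = σ²·(k+1)/(k·n₁).
So n₁ = (1 + 1/k)·((z_{α} + z_β)/d)² = 1.667 × (3.608/0.33)².
n₁ = 1.667 × 119.54 = 199.2.
Round up: n₁ = 200, giving n₂ = 1.5 × 200 = 300.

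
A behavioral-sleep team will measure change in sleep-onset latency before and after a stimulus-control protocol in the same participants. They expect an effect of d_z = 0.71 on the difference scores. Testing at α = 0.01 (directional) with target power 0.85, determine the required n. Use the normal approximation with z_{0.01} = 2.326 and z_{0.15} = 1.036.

n = 23 pairs

For a paired (one-sample on differences) test: n = ((z_{α} + z_β) / d)².
z_{α} + z_β = 2.326 + 1.036 = 3.362.
n = (3.362 / 0.71)² = 4.735² = 22.42.
Round up.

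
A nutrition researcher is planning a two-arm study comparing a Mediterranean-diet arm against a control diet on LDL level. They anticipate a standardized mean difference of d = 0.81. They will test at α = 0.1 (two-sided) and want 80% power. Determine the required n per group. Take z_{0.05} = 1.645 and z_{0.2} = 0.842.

n = 19 per group

For two independent groups with equal n: n = 2·((z_{α/2} + z_β) / d)².
z_{α/2} + z_β = 1.645 + 0.842 = 2.487.
n = 2 × (2.487 / 0.81)² = 2 × 3.070² = 2 × 9.43 = 18.9.
Round up to the next whole participant.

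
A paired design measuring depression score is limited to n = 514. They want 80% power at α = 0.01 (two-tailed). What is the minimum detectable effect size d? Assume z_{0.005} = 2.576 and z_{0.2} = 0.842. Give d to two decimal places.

d_min ≈ 0.15

For a single sample (or paired design) of n = 514: d_min = (z_{α/2} + z_β)/√n.
z-sum = 2.576 + 0.842 = 3.418.
d_min = 3.418 / √514 = 3.418 / 22.672 = 0.151.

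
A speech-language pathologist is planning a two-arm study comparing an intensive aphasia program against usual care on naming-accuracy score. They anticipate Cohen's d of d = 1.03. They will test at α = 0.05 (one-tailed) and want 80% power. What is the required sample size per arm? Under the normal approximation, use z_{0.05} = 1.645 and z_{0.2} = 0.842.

n = 12 per group

For two independent groups with equal n: n = 2·((z_{α} + z_β) / d)².
z_{α} + z_β = 1.645 + 0.842 = 2.487.
n = 2 × (2.487 / 1.03)² = 2 × 2.415² = 2 × 5.83 = 11.7.
Round up to the next whole participant.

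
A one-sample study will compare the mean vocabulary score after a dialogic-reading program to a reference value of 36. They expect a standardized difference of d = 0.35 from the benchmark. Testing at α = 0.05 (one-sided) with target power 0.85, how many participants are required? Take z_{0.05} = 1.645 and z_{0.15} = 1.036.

For a one-sample test: n = ((z_{α} + z_β) / d)².
z_{α} + z_β = 1.645 + 1.036 = 2.681.
n = (2.681 / 0.35)² = 7.660² = 58.68.
Round up.

n = 59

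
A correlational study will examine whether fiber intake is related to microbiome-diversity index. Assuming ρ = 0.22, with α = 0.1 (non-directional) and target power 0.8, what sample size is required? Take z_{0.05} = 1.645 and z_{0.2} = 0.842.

Fisher's z: C = ½·ln((1+r)/(1−r)) = ½·ln(1.5641) = 0.2237.
n = ((z_{α/2} + z_β)/C)² + 3.
(1.645 + 0.842) / 0.2237 = 2.487 / 0.2237 = 11.118.
n = 11.118² + 3 = 123.60 + 3 = 126.6.
Round up.

n = 127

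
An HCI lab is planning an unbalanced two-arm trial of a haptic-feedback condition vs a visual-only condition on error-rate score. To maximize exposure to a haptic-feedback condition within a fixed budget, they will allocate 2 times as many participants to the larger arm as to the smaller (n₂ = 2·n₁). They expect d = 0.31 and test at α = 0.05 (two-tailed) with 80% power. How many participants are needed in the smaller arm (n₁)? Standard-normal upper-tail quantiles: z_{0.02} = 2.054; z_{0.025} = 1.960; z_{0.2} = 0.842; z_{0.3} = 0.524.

With allocation ratio k = n₂/n₁ = 2, Var(x̄₁−x̄₂) = σ²(1/n₁ + 1/(k·n₁)) = σ²·(k+1)/(k·n₁).
So n₁ = (1 + 1/k)·((z_{α/2} + z_β)/d)² = 1.500 × (2.802/0.31)².
n₁ = 1.500 × 81.70 = 122.5.
Round up: n₁ = 123, giving n₂ = 2 × 123 = 246.

n₁ = 123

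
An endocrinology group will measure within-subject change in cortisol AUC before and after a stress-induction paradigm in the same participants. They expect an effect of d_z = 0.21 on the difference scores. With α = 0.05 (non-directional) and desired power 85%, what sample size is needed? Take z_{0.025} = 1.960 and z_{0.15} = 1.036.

n = 204 pairs

For a paired (one-sample on differences) test: n = ((z_{α/2} + z_β) / d)².
z_{α/2} + z_β = 1.960 + 1.036 = 2.996.
n = (2.996 / 0.21)² = 14.267² = 203.54.
Round up.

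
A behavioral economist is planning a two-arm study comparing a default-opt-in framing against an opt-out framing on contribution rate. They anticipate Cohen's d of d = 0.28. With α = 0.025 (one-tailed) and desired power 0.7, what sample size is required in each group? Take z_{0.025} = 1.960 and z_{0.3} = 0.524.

For two independent groups with equal n: n = 2·((z_{α} + z_β) / d)².
z_{α} + z_β = 1.960 + 0.524 = 2.484.
n = 2 × (2.484 / 0.28)² = 2 × 8.871² = 2 × 78.70 = 157.4.
Round up to the next whole participant.

n = 158 per group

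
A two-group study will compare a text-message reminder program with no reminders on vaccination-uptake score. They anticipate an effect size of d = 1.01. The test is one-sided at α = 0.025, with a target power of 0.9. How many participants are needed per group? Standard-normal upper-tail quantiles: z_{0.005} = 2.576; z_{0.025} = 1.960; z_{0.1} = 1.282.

For two independent groups with equal n: n = 2·((z_{α} + z_β) / d)².
z_{α} + z_β = 1.960 + 1.282 = 3.242.
n = 2 × (3.242 / 1.01)² = 2 × 3.210² = 2 × 10.30 = 20.6.
Round up to the next whole participant.

n = 21 per group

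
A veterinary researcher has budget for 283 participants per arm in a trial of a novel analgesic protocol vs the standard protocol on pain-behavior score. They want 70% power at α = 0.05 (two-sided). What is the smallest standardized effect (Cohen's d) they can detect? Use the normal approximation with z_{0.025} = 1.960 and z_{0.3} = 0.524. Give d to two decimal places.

For two independent groups of n = 283 each: d_min = (z_{α/2} + z_β)·√(2/n).
z-sum = 1.960 + 0.524 = 2.484.
d_min = 2.484 × √(2/283) = 2.484 × 0.0841 = 0.209.

d_min ≈ 0.21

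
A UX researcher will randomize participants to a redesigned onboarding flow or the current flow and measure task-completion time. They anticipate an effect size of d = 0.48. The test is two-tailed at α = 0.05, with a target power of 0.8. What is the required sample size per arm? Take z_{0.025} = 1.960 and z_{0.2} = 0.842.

For two independent groups with equal n: n = 2·((z_{α/2} + z_β) / d)².
z_{α/2} + z_β = 1.960 + 0.842 = 2.802.
n = 2 × (2.802 / 0.48)² = 2 × 5.838² = 2 × 34.08 = 68.2.
Round up to the next whole participant.

n = 69 per group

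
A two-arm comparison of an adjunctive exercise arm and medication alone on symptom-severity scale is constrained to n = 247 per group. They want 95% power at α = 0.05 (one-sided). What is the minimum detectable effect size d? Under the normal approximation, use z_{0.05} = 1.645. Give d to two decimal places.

For two independent groups of n = 247 each: d_min = (z_{α} + z_β)·√(2/n).
z-sum = 1.645 + 1.645 = 3.290.
d_min = 3.290 × √(2/247) = 3.290 × 0.0900 = 0.296.

d_min ≈ 0.30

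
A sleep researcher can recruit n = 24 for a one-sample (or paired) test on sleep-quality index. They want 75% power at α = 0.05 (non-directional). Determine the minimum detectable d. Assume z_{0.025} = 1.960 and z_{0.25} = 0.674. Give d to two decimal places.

d_min ≈ 0.54

For a single sample (or paired design) of n = 24: d_min = (z_{α/2} + z_β)/√n.
z-sum = 1.960 + 0.674 = 2.634.
d_min = 2.634 / √24 = 2.634 / 4.899 = 0.538.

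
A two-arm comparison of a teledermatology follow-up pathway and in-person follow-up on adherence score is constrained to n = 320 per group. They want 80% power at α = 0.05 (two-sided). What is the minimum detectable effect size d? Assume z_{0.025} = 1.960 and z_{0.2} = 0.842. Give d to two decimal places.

For two independent groups of n = 320 each: d_min = (z_{α/2} + z_β)·√(2/n).
z-sum = 1.960 + 0.842 = 2.802.
d_min = 2.802 × √(2/320) = 2.802 × 0.0791 = 0.222.

d_min ≈ 0.22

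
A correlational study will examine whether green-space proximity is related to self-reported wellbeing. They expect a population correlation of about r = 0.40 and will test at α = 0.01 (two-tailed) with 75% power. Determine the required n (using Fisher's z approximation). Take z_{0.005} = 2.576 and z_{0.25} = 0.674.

n = 62

Fisher's z: C = ½·ln((1+r)/(1−r)) = ½·ln(2.3333) = 0.4236.
n = ((z_{α/2} + z_β)/C)² + 3.
(2.576 + 0.674) / 0.4236 = 3.250 / 0.4236 = 7.672.
n = 7.672² + 3 = 58.86 + 3 = 61.9.
Round up.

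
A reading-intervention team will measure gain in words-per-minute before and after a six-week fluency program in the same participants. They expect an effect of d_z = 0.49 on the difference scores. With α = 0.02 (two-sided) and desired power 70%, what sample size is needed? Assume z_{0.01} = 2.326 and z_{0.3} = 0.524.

For a paired (one-sample on differences) test: n = ((z_{α/2} + z_β) / d)².
z_{α/2} + z_β = 2.326 + 0.524 = 2.850.
n = (2.850 / 0.49)² = 5.816² = 33.83.
Round up.

n = 34 pairs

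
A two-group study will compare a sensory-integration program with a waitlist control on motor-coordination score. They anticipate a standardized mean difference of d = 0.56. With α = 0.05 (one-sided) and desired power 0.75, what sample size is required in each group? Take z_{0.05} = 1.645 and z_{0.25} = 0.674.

n = 35 per group

For two independent groups with equal n: n = 2·((z_{α} + z_β) / d)².
z_{α} + z_β = 1.645 + 0.674 = 2.319.
n = 2 × (2.319 / 0.56)² = 2 × 4.141² = 2 × 17.15 = 34.3.
Round up to the next whole participant.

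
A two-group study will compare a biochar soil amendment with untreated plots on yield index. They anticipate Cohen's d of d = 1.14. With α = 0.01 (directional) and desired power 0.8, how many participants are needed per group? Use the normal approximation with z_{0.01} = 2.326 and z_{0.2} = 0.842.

n = 16 per group

For two independent groups with equal n: n = 2·((z_{α} + z_β) / d)².
z_{α} + z_β = 2.326 + 0.842 = 3.168.
n = 2 × (3.168 / 1.14)² = 2 × 2.779² = 2 × 7.72 = 15.4.
Round up to the next whole participant.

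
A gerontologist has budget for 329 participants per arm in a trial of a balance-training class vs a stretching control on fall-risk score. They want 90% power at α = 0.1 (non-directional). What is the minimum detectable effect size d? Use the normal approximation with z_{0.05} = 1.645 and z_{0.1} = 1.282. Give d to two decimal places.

d_min ≈ 0.23

For two independent groups of n = 329 each: d_min = (z_{α/2} + z_β)·√(2/n).
z-sum = 1.645 + 1.282 = 2.927.
d_min = 2.927 × √(2/329) = 2.927 × 0.0780 = 0.228.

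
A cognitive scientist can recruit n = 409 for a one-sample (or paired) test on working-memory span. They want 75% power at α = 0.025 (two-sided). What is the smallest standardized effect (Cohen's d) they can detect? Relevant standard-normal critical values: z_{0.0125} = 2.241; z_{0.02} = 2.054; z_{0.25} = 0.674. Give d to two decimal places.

For a single sample (or paired design) of n = 409: d_min = (z_{α/2} + z_β)/√n.
z-sum = 2.241 + 0.674 = 2.915.
d_min = 2.915 / √409 = 2.915 / 20.224 = 0.144.

d_min ≈ 0.14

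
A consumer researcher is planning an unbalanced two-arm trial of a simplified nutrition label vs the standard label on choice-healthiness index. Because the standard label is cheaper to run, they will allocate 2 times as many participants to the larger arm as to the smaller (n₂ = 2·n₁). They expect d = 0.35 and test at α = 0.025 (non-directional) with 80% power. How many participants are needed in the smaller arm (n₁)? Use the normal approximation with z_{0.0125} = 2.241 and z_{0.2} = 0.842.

With allocation ratio k = n₂/n₁ = 2, Var(x̄₁−x̄₂) = σ²(1/n₁ + 1/(k·n₁)) = σ²·(k+1)/(k·n₁).
So n₁ = (1 + 1/k)·((z_{α/2} + z_β)/d)² = 1.500 × (3.083/0.35)².
n₁ = 1.500 × 77.59 = 116.4.
Round up: n₁ = 117, giving n₂ = 2 × 117 = 234.

n₁ = 117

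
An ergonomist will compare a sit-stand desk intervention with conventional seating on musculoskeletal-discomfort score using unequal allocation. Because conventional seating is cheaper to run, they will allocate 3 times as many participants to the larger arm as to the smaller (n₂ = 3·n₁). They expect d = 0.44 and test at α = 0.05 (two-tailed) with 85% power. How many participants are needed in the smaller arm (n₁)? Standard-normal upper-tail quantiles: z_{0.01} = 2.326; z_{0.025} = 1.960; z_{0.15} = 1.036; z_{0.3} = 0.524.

With allocation ratio k = n₂/n₁ = 3, Var(x̄₁−x̄₂) = σ²(1/n₁ + 1/(k·n₁)) = σ²·(k+1)/(k·n₁).
So n₁ = (1 + 1/k)·((z_{α/2} + z_β)/d)² = 1.333 × (2.996/0.44)².
n₁ = 1.333 × 46.36 = 61.8.
Round up: n₁ = 62, giving n₂ = 3 × 62 = 186.

n₁ = 62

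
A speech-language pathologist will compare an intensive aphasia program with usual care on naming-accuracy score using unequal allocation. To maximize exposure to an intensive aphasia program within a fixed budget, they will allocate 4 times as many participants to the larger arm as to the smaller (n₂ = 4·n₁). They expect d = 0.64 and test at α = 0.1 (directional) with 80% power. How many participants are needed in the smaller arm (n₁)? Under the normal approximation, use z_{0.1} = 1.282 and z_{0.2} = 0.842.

n₁ = 14

With allocation ratio k = n₂/n₁ = 4, Var(x̄₁−x̄₂) = σ²(1/n₁ + 1/(k·n₁)) = σ²·(k+1)/(k·n₁).
So n₁ = (1 + 1/k)·((z_{α} + z_β)/d)² = 1.250 × (2.124/0.64)².
n₁ = 1.250 × 11.01 = 13.8.
Round up: n₁ = 14, giving n₂ = 4 × 14 = 56.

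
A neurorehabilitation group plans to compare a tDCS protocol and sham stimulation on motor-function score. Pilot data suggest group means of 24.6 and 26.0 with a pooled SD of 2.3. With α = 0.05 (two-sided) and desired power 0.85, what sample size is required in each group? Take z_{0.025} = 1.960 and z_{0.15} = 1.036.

n = 49 per group

Cohen's d = |M₁ − M₂| / SD_pooled = |24.6 − 26.0| / 2.3 = 1.4 / 2.3 = 0.609.
For two independent groups with equal n: n = 2·((z_{α/2} + z_β) / d)².
z_{α/2} + z_β = 1.960 + 1.036 = 2.996.
n = 2 × (2.996 / 0.609)² = 2 × 4.920² = 2 × 24.20 = 48.4.
Round up to the next whole participant.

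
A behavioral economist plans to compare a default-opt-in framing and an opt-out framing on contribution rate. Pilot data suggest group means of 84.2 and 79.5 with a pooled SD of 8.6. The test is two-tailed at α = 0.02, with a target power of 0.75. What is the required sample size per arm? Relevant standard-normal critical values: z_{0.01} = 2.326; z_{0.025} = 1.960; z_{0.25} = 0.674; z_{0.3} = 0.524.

n = 61 per group

Cohen's d = |M₁ − M₂| / SD_pooled = |84.2 − 79.5| / 8.6 = 4.7 / 8.6 = 0.547.
For two independent groups with equal n: n = 2·((z_{α/2} + z_β) / d)².
z_{α/2} + z_β = 2.326 + 0.674 = 3.000.
n = 2 × (3.000 / 0.547)² = 2 × 5.484² = 2 × 30.08 = 60.2.
Round up to the next whole participant.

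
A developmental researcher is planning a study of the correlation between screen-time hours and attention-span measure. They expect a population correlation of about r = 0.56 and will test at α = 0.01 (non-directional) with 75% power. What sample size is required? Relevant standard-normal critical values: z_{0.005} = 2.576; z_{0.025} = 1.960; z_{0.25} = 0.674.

n = 30

Fisher's z: C = ½·ln((1+r)/(1−r)) = ½·ln(3.5455) = 0.6328.
n = ((z_{α/2} + z_β)/C)² + 3.
(2.576 + 0.674) / 0.6328 = 3.250 / 0.6328 = 5.136.
n = 5.136² + 3 = 26.38 + 3 = 29.4.
Round up.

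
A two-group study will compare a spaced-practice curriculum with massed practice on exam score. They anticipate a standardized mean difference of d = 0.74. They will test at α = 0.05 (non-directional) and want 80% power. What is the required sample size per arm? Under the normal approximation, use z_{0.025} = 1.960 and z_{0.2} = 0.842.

n = 29 per group

For two independent groups with equal n: n = 2·((z_{α/2} + z_β) / d)².
z_{α/2} + z_β = 1.960 + 0.842 = 2.802.
n = 2 × (2.802 / 0.74)² = 2 × 3.786² = 2 × 14.34 = 28.7.
Round up to the next whole participant.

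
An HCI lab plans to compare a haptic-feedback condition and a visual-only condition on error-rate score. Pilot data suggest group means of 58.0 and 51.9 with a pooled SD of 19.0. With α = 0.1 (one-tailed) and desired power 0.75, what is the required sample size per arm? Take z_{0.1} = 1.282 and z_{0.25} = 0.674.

Cohen's d = |M₁ − M₂| / SD_pooled = |58.0 − 51.9| / 19.0 = 6.1 / 19.0 = 0.321.
For two independent groups with equal n: n = 2·((z_{α} + z_β) / d)².
z_{α} + z_β = 1.282 + 0.674 = 1.956.
n = 2 × (1.956 / 0.321)² = 2 × 6.093² = 2 × 37.13 = 74.3.
Round up to the next whole participant.

n = 75 per group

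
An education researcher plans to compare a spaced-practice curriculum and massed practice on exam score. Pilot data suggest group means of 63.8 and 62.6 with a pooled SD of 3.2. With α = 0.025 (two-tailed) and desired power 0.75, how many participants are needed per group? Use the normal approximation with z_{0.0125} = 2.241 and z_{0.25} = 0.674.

n = 121 per group

Cohen's d = |M₁ − M₂| / SD_pooled = |63.8 − 62.6| / 3.2 = 1.2 / 3.2 = 0.375.
For two independent groups with equal n: n = 2·((z_{α/2} + z_β) / d)².
z_{α/2} + z_β = 2.241 + 0.674 = 2.915.
n = 2 × (2.915 / 0.375)² = 2 × 7.773² = 2 × 60.42 = 120.8.
Round up to the next whole participant.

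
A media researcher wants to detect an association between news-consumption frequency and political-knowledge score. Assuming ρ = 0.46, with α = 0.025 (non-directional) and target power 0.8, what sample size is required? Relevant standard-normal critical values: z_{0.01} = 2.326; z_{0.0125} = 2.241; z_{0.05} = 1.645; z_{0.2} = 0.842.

n = 42

Fisher's z: C = ½·ln((1+r)/(1−r)) = ½·ln(2.7037) = 0.4973.
n = ((z_{α/2} + z_β)/C)² + 3.
(2.241 + 0.842) / 0.4973 = 3.083 / 0.4973 = 6.199.
n = 6.199² + 3 = 38.43 + 3 = 41.4.
Round up.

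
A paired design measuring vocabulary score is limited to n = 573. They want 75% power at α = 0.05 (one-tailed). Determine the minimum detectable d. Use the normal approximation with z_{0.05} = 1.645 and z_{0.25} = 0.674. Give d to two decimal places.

For a single sample (or paired design) of n = 573: d_min = (z_{α} + z_β)/√n.
z-sum = 1.645 + 0.674 = 2.319.
d_min = 2.319 / √573 = 2.319 / 23.937 = 0.097.

d_min ≈ 0.10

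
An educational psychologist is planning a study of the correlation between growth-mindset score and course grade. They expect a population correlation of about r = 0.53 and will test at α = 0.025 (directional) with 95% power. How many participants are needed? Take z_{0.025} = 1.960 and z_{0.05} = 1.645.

Fisher's z: C = ½·ln((1+r)/(1−r)) = ½·ln(3.2553) = 0.5901.
n = ((z_{α} + z_β)/C)² + 3.
(1.960 + 1.645) / 0.5901 = 3.605 / 0.5901 = 6.109.
n = 6.109² + 3 = 37.32 + 3 = 40.3.
Round up.

n = 41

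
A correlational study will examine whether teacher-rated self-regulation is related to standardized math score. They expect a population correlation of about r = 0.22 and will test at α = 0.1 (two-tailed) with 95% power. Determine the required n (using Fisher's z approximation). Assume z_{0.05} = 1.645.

n = 220

Fisher's z: C = ½·ln((1+r)/(1−r)) = ½·ln(1.5641) = 0.2237.
n = ((z_{α/2} + z_β)/C)² + 3.
(1.645 + 1.645) / 0.2237 = 3.290 / 0.2237 = 14.707.
n = 14.707² + 3 = 216.30 + 3 = 219.3.
Round up.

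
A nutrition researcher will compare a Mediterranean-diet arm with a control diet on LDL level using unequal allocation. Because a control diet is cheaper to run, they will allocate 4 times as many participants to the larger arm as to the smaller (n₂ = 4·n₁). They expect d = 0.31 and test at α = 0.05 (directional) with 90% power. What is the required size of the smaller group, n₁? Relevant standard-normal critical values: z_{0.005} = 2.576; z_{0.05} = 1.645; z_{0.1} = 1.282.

n₁ = 112

With allocation ratio k = n₂/n₁ = 4, Var(x̄₁−x̄₂) = σ²(1/n₁ + 1/(k·n₁)) = σ²·(k+1)/(k·n₁).
So n₁ = (1 + 1/k)·((z_{α} + z_β)/d)² = 1.250 × (2.927/0.31)².
n₁ = 1.250 × 89.15 = 111.4.
Round up: n₁ = 112, giving n₂ = 4 × 112 = 448.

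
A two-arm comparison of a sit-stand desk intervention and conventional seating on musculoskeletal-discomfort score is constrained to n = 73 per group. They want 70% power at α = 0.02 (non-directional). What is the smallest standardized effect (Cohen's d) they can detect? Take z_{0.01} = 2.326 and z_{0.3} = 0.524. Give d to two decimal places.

d_min ≈ 0.47

For two independent groups of n = 73 each: d_min = (z_{α/2} + z_β)·√(2/n).
z-sum = 2.326 + 0.524 = 2.850.
d_min = 2.850 × √(2/73) = 2.850 × 0.1655 = 0.472.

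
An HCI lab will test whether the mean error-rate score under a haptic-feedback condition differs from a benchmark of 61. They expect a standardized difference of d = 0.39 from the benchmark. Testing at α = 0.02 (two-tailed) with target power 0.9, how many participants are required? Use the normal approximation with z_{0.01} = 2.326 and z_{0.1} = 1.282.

n = 86

For a one-sample test: n = ((z_{α/2} + z_β) / d)².
z_{α/2} + z_β = 2.326 + 1.282 = 3.608.
n = (3.608 / 0.39)² = 9.251² = 85.59.
Round up.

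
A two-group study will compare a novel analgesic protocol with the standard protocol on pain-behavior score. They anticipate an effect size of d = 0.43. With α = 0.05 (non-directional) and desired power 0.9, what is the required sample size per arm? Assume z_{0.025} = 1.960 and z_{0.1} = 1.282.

n = 114 per group

For two independent groups with equal n: n = 2·((z_{α/2} + z_β) / d)².
z_{α/2} + z_β = 1.960 + 1.282 = 3.242.
n = 2 × (3.242 / 0.43)² = 2 × 7.540² = 2 × 56.84 = 113.7.
Round up to the next whole participant.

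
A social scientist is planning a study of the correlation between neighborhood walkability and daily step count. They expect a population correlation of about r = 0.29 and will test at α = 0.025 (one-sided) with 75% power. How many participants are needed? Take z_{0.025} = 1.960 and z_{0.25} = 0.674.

Fisher's z: C = ½·ln((1+r)/(1−r)) = ½·ln(1.8169) = 0.2986.
n = ((z_{α} + z_β)/C)² + 3.
(1.960 + 0.674) / 0.2986 = 2.634 / 0.2986 = 8.821.
n = 8.821² + 3 = 77.81 + 3 = 80.8.
Round up.

n = 81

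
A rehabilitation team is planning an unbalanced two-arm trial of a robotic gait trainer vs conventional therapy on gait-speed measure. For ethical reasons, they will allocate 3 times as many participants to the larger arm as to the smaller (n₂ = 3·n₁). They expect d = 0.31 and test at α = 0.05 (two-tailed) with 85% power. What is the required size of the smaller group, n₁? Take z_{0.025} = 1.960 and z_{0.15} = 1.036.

With allocation ratio k = n₂/n₁ = 3, Var(x̄₁−x̄₂) = σ²(1/n₁ + 1/(k·n₁)) = σ²·(k+1)/(k·n₁).
So n₁ = (1 + 1/k)·((z_{α/2} + z_β)/d)² = 1.333 × (2.996/0.31)².
n₁ = 1.333 × 93.40 = 124.5.
Round up: n₁ = 125, giving n₂ = 3 × 125 = 375.

n₁ = 125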